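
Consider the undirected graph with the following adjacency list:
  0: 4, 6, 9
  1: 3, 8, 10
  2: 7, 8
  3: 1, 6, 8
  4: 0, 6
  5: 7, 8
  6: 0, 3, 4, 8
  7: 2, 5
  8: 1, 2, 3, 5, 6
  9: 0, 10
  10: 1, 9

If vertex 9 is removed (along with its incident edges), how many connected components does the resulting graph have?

With 9 gone, the remaining components are: {0, 1, 2, 3, 4, 5, 6, 7, 8, 10}.
That is 1 component.

1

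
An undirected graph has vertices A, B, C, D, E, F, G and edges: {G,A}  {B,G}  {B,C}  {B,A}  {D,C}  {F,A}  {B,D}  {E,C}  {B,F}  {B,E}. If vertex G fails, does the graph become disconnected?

No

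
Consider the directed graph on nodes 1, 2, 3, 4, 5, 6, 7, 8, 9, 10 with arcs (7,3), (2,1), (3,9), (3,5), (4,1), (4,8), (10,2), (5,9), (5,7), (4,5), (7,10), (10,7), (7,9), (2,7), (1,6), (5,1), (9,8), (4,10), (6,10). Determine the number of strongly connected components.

4

{1, 2, 3, 5, 6, 7, 10} are all mutually reachable — one SCC of size 7.
{8} is an SCC by itself.
{4} is an SCC by itself.
{9} is an SCC by itself.
That gives 4 strongly connected components.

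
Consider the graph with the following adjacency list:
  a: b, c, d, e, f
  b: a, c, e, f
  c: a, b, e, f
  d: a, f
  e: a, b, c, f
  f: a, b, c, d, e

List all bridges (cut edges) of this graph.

none

The edges on the cycle f-b-c-a-f are not bridges since each lies on that cycle.
Every edge lies on some cycle, so there are no bridges.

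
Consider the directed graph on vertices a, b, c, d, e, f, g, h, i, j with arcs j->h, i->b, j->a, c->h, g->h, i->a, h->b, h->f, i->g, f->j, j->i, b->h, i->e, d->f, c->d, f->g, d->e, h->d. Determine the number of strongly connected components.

{b, d, f, g, h, i, j} are all mutually reachable — one SCC of size 7.
{e} is an SCC by itself.
{c} is an SCC by itself.
{a} is an SCC by itself.
That gives 4 strongly connected components.

4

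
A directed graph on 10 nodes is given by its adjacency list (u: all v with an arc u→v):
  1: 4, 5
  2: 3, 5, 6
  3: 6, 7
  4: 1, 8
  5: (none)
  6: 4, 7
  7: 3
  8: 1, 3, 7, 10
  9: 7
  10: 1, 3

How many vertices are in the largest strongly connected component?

7

{1, 3, 4, 6, 7, 8, 10} are all mutually reachable — one SCC of size 7.
{5} is an SCC by itself.
{2} is an SCC by itself.
{9} is an SCC by itself.
The largest has 7 vertices.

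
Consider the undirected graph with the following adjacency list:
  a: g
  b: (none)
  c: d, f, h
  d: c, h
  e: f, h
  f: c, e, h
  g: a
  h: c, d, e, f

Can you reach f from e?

Yes

From e we can reach c, d, e, f, h, which includes f.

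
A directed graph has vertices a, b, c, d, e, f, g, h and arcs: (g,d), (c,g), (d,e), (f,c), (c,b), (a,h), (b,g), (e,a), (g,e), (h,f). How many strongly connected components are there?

{a, b, c, d, e, f, g, h} are all mutually reachable — one SCC of size 8.
That gives 1 strongly connected component.

1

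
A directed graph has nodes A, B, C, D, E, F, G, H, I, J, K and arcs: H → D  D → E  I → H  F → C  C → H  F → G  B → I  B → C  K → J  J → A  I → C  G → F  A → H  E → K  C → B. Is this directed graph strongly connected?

No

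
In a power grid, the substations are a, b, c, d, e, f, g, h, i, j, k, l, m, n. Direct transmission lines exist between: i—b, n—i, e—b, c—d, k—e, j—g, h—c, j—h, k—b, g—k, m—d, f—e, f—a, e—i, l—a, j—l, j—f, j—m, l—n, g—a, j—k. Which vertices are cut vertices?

j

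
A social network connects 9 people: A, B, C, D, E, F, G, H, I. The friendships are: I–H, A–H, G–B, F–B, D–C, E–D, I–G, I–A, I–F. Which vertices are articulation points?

D, I

Removing D increases the component count from 2 to 3, so D is a cut vertex.
Removing I increases the component count from 2 to 3, so I is a cut vertex.
By contrast removing G leaves 2 components; it is not a cut vertex. No other vertex is a cut vertex either.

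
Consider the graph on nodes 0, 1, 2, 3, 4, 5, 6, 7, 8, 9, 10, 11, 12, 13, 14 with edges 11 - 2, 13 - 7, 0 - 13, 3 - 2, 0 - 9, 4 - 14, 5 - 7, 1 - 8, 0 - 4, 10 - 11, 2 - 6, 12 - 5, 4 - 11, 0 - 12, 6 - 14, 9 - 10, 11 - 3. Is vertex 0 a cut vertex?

Yes

Deleting 0 raises the number of components from 2 to 3, so 0 is a cut vertex.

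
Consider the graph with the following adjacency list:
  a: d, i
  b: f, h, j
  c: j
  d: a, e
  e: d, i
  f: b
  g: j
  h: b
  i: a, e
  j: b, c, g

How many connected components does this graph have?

2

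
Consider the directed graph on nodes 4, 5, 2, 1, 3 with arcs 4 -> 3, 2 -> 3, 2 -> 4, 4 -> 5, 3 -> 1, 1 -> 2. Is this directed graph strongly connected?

There is no directed path from 5 to 1, so the graph is not strongly connected.

No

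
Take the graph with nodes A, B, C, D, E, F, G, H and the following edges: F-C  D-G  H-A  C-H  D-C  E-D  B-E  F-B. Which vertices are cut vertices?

C, D, H

Removing C increases the component count from 1 to 2, so C is a cut vertex.
Removing D increases the component count from 1 to 2, so D is a cut vertex.
Removing H increases the component count from 1 to 2, so H is a cut vertex.
By contrast removing F leaves 1 component; it is not a cut vertex. No other vertex is a cut vertex either.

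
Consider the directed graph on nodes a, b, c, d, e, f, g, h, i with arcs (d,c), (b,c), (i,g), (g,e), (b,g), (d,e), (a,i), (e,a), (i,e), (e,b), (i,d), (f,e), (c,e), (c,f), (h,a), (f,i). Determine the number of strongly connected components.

{a, b, c, d, e, f, g, i} are all mutually reachable — one SCC of size 8.
{h} is an SCC by itself.
That gives 2 strongly connected components.

2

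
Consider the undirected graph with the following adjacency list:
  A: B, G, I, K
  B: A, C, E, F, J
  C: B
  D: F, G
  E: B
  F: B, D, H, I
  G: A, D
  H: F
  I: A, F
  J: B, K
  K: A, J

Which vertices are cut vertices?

Removing B increases the component count from 1 to 3, so B is a cut vertex.
Removing F increases the component count from 1 to 2, so F is a cut vertex.
By contrast removing K leaves 1 component; it is not a cut vertex. No other vertex is a cut vertex either.

B, F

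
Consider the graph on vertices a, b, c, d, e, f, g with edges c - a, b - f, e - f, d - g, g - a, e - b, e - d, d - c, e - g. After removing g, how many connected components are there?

With g gone, the remaining components are: {a, b, c, d, e, f}.
That is 1 component.

1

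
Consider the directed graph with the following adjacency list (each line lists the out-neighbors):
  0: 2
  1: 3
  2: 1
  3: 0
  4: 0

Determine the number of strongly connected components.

2

{0, 1, 2, 3} are all mutually reachable — one SCC of size 4.
{4} is an SCC by itself.
That gives 2 strongly connected components.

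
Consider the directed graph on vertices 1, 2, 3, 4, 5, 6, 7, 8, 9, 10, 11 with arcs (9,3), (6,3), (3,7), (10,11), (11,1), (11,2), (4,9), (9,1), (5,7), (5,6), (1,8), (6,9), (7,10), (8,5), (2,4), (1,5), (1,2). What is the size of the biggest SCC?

{1, 2, 3, 4, 5, 6, 7, 8, 9, 10, 11} are all mutually reachable — one SCC of size 11.
The largest has 11 vertices.

11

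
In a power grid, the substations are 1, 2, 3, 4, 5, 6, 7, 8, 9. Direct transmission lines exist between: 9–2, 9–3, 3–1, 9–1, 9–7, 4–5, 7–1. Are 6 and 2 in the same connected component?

No

The component containing 6 is {6}, and 2 is not in it.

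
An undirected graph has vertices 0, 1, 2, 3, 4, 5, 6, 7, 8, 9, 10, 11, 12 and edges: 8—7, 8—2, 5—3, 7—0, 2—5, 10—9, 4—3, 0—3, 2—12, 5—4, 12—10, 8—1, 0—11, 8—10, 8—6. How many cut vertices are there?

Removing 0 increases the component count from 1 to 2, so 0 is a cut vertex.
Removing 8 increases the component count from 1 to 3, so 8 is a cut vertex.
Removing 10 increases the component count from 1 to 2, so 10 is a cut vertex.
By contrast removing 5 leaves 1 component; it is not a cut vertex. No other vertex is a cut vertex either.

3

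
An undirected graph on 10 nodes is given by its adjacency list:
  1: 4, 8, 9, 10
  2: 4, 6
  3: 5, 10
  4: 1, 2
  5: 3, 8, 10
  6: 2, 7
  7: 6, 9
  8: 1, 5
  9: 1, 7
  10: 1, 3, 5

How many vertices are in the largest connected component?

10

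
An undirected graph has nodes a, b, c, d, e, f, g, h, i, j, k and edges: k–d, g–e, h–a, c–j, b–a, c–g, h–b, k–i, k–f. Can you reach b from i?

The component containing i is {d, f, i, k}, and b is not in it.

No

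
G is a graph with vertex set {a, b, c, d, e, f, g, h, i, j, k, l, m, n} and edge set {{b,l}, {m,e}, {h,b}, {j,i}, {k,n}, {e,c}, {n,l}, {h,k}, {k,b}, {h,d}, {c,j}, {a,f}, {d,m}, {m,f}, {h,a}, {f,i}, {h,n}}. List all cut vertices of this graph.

Removing h increases the component count from 2 to 3, so h is a cut vertex.
By contrast removing k leaves 2 components; it is not a cut vertex. No other vertex is a cut vertex either.

h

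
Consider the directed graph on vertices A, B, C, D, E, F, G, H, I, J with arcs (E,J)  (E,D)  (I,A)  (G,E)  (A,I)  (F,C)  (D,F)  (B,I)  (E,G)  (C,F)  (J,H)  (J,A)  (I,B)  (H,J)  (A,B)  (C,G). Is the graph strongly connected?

There is no directed path from I to C, so the graph is not strongly connected.

No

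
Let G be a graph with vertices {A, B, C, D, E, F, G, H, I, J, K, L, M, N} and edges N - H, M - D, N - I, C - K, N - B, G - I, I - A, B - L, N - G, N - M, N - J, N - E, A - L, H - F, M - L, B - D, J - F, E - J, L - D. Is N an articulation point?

Deleting N raises the number of components from 2 to 3, so N is a cut vertex.

Yes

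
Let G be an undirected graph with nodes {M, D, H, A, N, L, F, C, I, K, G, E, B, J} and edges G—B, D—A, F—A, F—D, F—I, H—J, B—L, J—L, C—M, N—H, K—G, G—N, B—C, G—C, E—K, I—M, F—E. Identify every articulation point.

F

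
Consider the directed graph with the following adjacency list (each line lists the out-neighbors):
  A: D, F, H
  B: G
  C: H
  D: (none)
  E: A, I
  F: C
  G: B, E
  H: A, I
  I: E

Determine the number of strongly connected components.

{A, C, E, F, H, I} are all mutually reachable — one SCC of size 6.
{B, G} are all mutually reachable — one SCC of size 2.
{D} is an SCC by itself.
That gives 3 strongly connected components.

3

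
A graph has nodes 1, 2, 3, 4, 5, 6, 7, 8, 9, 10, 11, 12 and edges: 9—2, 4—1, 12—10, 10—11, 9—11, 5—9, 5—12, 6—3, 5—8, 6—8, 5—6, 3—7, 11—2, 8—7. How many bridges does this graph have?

The edges on the cycle 5-6-3-7-8-5 are not bridges since each lies on that cycle.
But removing 4—1 disconnects 4 from 1 — this is a bridge.

1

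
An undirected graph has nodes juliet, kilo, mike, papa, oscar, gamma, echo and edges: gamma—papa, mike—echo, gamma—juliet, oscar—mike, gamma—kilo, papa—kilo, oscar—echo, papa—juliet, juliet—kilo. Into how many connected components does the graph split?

Starting from echo we can reach echo, mike, oscar. That is one component of size 3.
Starting from kilo we can reach kilo, papa, gamma, juliet. That is one component of size 4.
Total: 2 components.

2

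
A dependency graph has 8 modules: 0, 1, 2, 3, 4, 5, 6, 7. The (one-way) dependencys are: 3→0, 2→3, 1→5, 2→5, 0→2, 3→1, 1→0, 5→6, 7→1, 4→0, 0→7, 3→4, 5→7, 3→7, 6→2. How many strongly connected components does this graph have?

1

{0, 1, 2, 3, 4, 5, 6, 7} are all mutually reachable — one SCC of size 8.
That gives 1 strongly connected component.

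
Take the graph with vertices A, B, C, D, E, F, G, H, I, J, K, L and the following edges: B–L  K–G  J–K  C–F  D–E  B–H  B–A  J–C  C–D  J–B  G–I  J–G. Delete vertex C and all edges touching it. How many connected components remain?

3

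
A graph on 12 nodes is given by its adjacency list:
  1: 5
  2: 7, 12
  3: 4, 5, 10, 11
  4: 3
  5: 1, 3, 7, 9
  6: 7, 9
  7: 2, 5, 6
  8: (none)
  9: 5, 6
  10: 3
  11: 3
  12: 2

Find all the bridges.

The edges on the cycle 9-5-7-6-9 are not bridges since each lies on that cycle.
But removing 5-1 disconnects 5 from 1; removing 7-2 disconnects 7 from 2; removing 2-12 disconnects 2 from 12; removing 5-3 disconnects 5 from 3 — these are bridges.
In total 7 edges are bridges.

1-5, 10-3, 11-3, 12-2, 2-7, 3-4, 3-5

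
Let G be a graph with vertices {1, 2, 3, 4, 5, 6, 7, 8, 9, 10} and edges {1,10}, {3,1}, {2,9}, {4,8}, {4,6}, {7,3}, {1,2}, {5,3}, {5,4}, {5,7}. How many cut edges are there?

The edges on the cycle 5-7-3-5 are not bridges since each lies on that cycle.
But removing 5 - 4 disconnects 5 from 4; removing 1 - 10 disconnects 1 from 10; removing 4 - 8 disconnects 4 from 8; removing 9 - 2 disconnects 9 from 2 — these are bridges.
In total 7 edges are bridges.

7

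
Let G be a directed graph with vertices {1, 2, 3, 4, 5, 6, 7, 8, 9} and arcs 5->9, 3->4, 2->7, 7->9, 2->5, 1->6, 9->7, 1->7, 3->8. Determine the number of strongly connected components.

8

{7, 9} are all mutually reachable — one SCC of size 2.
{4} is an SCC by itself.
{6} is an SCC by itself.
{2} is an SCC by itself.
{1} is an SCC by itself.
(and 3 more singleton SCCs)
That gives 8 strongly connected components.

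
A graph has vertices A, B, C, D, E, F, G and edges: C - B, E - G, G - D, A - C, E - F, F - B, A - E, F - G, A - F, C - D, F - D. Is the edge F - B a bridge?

No

After removing F - B, the path F-A-C-B still connects them, so the edge is not a bridge.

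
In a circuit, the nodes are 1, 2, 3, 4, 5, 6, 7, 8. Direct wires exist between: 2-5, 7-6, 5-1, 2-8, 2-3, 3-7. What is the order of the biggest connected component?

7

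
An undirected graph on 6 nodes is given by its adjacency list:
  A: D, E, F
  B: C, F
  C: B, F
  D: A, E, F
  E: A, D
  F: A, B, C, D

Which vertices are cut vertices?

F

Removing F increases the component count from 1 to 2, so F is a cut vertex.
By contrast removing D leaves 1 component; it is not a cut vertex. No other vertex is a cut vertex either.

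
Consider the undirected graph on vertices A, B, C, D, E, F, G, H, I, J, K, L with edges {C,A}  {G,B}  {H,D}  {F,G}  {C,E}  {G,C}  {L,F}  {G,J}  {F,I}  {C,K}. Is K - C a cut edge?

Yes

Removing K - C leaves no path between K and C: the component count goes from 2 to 3. So it is a bridge.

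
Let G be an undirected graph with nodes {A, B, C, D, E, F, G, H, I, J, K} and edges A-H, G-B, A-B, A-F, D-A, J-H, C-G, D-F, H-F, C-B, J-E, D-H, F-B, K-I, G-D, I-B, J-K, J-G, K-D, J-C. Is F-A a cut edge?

No

After removing F-A, the path F-D-A still connects them, so the edge is not a bridge.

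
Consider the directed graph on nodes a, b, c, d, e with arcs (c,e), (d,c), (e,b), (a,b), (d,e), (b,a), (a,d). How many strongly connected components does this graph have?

{a, b, c, d, e} are all mutually reachable — one SCC of size 5.
That gives 1 strongly connected component.

1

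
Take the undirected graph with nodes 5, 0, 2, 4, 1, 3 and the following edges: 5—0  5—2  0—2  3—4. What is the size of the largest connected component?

3

1 is isolated — a component by itself.
Starting from 3 we can reach 3, 4. That is one component of size 2.
Starting from 0 we can reach 0, 2, 5. That is one component of size 3.
The largest has 3 vertices.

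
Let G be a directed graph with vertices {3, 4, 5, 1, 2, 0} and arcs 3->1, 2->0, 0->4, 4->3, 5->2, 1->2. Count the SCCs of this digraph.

2

{0, 1, 2, 3, 4} are all mutually reachable — one SCC of size 5.
{5} is an SCC by itself.
That gives 2 strongly connected components.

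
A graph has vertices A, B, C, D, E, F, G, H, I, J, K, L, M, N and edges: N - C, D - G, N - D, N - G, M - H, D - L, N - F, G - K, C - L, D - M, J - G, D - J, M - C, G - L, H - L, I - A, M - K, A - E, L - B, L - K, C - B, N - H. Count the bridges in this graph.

The edges on the cycle N-D-J-G-N are not bridges since each lies on that cycle.
But removing A - E disconnects A from E; removing N - F disconnects N from F; removing I - A disconnects I from A — these are bridges.
That makes 3 bridges.

3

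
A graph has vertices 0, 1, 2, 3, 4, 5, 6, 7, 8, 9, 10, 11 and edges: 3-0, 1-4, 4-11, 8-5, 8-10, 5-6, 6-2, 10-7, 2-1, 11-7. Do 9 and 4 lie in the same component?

No

The component containing 9 is {9}, and 4 is not in it.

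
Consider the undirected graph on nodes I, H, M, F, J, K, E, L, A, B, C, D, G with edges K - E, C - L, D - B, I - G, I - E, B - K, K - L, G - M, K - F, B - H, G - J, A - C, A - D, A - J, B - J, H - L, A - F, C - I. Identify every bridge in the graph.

The edges on the cycle A-C-I-G-J-A are not bridges since each lies on that cycle.
But removing G - M disconnects G from M — this is a bridge.

G-M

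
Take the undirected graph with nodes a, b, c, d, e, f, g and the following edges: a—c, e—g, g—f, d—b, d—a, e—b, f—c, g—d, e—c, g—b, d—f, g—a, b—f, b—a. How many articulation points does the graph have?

0

Removing d, for instance, still leaves 1 component. No single vertex removal increases the component count — the graph has no articulation points.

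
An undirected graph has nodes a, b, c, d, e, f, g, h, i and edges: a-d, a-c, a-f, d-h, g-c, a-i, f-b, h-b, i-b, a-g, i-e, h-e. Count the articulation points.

1

Removing a increases the component count from 1 to 2, so a is a cut vertex.
By contrast removing d leaves 1 component; it is not a cut vertex. No other vertex is a cut vertex either.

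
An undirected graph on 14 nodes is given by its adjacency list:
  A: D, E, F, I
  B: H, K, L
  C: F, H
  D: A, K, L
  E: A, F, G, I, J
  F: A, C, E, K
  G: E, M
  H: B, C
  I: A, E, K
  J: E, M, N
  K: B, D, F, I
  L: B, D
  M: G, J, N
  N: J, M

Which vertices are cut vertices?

Removing E increases the component count from 1 to 2, so E is a cut vertex.
By contrast removing I leaves 1 component; it is not a cut vertex. No other vertex is a cut vertex either.

E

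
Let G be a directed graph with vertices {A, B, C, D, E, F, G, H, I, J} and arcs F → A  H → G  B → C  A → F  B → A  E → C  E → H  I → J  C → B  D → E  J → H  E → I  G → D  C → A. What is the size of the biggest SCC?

6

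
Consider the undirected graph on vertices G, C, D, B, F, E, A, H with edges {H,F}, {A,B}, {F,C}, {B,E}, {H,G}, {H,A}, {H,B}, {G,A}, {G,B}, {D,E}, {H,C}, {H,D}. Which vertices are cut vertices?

H

Removing H increases the component count from 1 to 2, so H is a cut vertex.
By contrast removing C leaves 1 component; it is not a cut vertex. No other vertex is a cut vertex either.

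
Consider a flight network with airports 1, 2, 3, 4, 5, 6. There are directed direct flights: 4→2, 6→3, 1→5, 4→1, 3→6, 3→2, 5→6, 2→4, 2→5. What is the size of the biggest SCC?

6

{1, 2, 3, 4, 5, 6} are all mutually reachable — one SCC of size 6.
The largest has 6 vertices.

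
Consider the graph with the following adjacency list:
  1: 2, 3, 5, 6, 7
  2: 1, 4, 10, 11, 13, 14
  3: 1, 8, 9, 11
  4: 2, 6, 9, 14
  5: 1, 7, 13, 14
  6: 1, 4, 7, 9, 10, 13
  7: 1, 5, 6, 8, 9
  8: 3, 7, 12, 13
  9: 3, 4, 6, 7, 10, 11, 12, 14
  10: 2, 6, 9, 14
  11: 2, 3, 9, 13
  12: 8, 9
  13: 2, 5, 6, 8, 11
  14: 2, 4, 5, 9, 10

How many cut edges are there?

The edges on the cycle 6-13-8-7-6 are not bridges since each lies on that cycle.
Every edge lies on some cycle, so there are no bridges.

0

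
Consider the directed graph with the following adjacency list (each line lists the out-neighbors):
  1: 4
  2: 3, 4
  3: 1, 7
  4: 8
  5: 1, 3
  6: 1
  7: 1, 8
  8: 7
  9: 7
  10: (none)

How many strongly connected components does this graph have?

{1, 4, 7, 8} are all mutually reachable — one SCC of size 4.
{3} is an SCC by itself.
{10} is an SCC by itself.
{6} is an SCC by itself.
{9} is an SCC by itself.
(and 2 more singleton SCCs)
That gives 7 strongly connected components.

7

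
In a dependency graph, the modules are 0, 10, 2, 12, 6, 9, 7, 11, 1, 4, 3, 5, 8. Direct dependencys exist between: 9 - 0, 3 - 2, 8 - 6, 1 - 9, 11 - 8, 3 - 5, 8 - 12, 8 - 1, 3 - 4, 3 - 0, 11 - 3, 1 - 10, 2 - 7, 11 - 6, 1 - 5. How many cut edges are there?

5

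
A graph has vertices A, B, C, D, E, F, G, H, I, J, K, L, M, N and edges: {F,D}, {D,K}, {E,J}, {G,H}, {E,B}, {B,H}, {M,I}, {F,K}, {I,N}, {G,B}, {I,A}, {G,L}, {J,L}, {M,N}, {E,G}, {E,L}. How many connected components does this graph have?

4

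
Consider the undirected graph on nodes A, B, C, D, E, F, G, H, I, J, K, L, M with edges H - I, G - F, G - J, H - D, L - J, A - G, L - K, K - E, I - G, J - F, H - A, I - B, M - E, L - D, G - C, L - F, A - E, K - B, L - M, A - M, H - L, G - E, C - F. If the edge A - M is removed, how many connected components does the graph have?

A and M are still connected via A-E-M, so the component count stays at 1.

1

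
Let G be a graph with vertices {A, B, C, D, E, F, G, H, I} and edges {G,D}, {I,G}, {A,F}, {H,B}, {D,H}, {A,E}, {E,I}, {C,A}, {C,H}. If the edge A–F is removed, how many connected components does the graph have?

2

Before removal there is 1 component.
A–F is a bridge — removing it separates A's side from F's side.
After removal: 2 components.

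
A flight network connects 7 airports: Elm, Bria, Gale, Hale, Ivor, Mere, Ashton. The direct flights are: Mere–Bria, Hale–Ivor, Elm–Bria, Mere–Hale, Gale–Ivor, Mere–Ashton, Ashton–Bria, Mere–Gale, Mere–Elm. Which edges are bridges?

none

The edges on the cycle Mere-Gale-Ivor-Hale-Mere are not bridges since each lies on that cycle.
Every edge lies on some cycle, so there are no bridges.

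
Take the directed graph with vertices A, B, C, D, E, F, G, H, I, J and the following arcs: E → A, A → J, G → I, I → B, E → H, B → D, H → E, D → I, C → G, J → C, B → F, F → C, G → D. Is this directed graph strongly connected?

There is no directed path from A to H, so the graph is not strongly connected.

No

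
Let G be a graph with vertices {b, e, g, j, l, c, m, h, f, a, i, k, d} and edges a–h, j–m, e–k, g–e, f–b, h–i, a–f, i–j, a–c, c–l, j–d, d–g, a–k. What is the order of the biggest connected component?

13

Starting from a we can reach a, b, c, d, e, f, g, h, i, j, k, l, m. That is one component of size 13.
The largest has 13 vertices.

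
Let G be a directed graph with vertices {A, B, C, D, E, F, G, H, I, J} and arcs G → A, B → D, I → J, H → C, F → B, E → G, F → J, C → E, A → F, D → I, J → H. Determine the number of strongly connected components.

1

{A, B, C, D, E, F, G, H, I, J} are all mutually reachable — one SCC of size 10.
That gives 1 strongly connected component.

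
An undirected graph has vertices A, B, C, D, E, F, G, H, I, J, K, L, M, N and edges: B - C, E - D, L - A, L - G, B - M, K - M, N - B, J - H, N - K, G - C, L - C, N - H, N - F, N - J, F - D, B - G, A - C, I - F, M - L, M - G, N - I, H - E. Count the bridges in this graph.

The edges on the cycle N-J-H-N are not bridges since each lies on that cycle.
Every edge lies on some cycle, so there are no bridges.

0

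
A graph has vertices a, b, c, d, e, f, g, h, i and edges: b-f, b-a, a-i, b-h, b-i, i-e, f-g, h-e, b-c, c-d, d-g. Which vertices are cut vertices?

Removing b increases the component count from 1 to 2, so b is a cut vertex.
By contrast removing d leaves 1 component; it is not a cut vertex. No other vertex is a cut vertex either.

b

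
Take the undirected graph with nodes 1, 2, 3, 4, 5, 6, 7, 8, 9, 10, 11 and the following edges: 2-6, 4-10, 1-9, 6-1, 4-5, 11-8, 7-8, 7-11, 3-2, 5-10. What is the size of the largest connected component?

5

Starting from 4 we can reach 4, 5, 10. That is one component of size 3.
Starting from 7 we can reach 7, 8, 11. That is one component of size 3.
Starting from 1 we can reach 1, 2, 3, 6, 9. That is one component of size 5.
The largest has 5 vertices.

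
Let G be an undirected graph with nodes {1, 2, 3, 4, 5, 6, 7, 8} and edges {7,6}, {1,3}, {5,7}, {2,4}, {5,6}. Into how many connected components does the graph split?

4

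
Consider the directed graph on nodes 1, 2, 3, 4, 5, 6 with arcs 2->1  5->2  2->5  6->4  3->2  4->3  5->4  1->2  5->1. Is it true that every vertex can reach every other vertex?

No

There is no directed path from 4 to 6, so the graph is not strongly connected.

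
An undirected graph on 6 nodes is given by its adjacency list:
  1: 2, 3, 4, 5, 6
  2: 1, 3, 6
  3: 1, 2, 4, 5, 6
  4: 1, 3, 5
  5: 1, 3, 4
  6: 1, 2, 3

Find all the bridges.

The edges on the cycle 5-1-3-4-5 are not bridges since each lies on that cycle.
Every edge lies on some cycle, so there are no bridges.

none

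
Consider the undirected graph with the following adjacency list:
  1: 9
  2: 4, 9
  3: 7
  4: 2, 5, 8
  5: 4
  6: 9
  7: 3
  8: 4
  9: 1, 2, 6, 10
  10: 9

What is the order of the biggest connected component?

8

Starting from 3 we can reach 3, 7. That is one component of size 2.
Starting from 1 we can reach 1, 2, 4, 5, 6, 8, 9, 10. That is one component of size 8.
The largest has 8 vertices.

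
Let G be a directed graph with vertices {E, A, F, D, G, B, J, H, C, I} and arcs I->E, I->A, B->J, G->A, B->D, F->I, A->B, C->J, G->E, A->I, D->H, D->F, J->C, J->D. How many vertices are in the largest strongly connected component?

{A, B, C, D, F, I, J} are all mutually reachable — one SCC of size 7.
{H} is an SCC by itself.
{E} is an SCC by itself.
{G} is an SCC by itself.
The largest has 7 vertices.

7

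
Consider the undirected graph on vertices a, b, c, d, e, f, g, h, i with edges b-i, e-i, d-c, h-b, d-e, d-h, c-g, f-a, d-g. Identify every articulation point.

Removing d increases the component count from 2 to 3, so d is a cut vertex.
By contrast removing i leaves 2 components; it is not a cut vertex. No other vertex is a cut vertex either.

d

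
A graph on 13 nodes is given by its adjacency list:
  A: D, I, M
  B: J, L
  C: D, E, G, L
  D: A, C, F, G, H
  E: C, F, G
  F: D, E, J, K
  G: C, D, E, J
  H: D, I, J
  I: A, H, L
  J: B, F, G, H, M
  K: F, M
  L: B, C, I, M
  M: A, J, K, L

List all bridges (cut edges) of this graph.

The edges on the cycle A-M-K-F-D-A are not bridges since each lies on that cycle.
Every edge lies on some cycle, so there are no bridges.

none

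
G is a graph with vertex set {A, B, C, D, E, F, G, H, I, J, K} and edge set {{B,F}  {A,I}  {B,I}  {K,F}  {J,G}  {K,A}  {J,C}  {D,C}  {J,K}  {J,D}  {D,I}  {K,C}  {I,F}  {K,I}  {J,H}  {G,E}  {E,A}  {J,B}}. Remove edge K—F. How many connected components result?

K and F are still connected via K-I-F, so the component count stays at 1.

1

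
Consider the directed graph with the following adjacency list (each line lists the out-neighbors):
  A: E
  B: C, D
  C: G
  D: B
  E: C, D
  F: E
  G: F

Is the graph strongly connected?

There is no directed path from B to A, so the graph is not strongly connected.

No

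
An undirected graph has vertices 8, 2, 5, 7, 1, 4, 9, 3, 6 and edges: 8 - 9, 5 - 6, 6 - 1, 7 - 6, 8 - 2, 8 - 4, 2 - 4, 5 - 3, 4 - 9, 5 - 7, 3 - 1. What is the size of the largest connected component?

Starting from 2 we can reach 2, 4, 8, 9. That is one component of size 4.
Starting from 1 we can reach 1, 3, 5, 6, 7. That is one component of size 5.
The largest has 5 vertices.

5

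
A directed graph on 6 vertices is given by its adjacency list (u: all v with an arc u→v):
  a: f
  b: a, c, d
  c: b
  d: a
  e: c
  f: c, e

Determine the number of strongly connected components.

{a, b, c, d, e, f} are all mutually reachable — one SCC of size 6.
That gives 1 strongly connected component.

1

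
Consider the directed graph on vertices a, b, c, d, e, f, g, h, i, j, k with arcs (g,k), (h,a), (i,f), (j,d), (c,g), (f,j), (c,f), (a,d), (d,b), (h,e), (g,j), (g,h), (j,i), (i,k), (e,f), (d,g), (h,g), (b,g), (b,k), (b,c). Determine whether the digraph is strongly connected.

No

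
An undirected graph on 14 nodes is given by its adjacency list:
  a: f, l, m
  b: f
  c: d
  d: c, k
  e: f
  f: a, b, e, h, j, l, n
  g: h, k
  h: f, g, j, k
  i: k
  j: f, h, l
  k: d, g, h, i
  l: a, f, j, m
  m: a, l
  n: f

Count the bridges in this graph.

The edges on the cycle h-k-g-h are not bridges since each lies on that cycle.
But removing c-d disconnects c from d; removing f-b disconnects f from b; removing f-n disconnects f from n; removing i-k disconnects i from k — these are bridges.
In total 6 edges are bridges.

6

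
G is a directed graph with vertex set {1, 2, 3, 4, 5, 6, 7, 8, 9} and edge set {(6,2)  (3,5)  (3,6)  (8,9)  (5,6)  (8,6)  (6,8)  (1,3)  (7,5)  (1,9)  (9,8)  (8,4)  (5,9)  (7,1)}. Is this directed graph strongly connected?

No

There is no directed path from 2 to 5, so the graph is not strongly connected.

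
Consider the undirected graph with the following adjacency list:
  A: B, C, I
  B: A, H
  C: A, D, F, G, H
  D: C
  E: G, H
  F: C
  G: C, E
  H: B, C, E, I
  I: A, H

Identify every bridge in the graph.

The edges on the cycle I-H-B-A-I are not bridges since each lies on that cycle.
But removing C-F disconnects C from F; removing D-C disconnects D from C — these are bridges.

C-D, C-F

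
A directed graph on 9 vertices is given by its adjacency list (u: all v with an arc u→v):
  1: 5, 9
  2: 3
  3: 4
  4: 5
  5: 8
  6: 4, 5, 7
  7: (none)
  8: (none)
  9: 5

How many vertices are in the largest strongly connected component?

1

{1} is an SCC by itself.
{4} is an SCC by itself.
{7} is an SCC by itself.
{5} is an SCC by itself.
{2} is an SCC by itself.
(and 4 more singleton SCCs)
The largest has 1 vertex.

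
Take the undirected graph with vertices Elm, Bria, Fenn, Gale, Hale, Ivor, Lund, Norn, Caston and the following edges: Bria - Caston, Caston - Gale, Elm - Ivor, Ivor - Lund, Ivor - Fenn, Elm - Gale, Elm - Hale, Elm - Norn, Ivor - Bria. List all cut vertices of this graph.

Removing Elm increases the component count from 1 to 3, so Elm is a cut vertex.
Removing Ivor increases the component count from 1 to 3, so Ivor is a cut vertex.
By contrast removing Norn leaves 1 component; it is not a cut vertex. No other vertex is a cut vertex either.

Elm, Ivor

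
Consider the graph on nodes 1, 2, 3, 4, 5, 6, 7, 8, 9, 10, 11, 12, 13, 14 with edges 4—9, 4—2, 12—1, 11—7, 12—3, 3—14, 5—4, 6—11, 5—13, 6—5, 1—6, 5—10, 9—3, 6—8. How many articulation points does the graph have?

Removing 3 increases the component count from 1 to 2, so 3 is a cut vertex.
Removing 4 increases the component count from 1 to 2, so 4 is a cut vertex.
Removing 5 increases the component count from 1 to 3, so 5 is a cut vertex.
Likewise 6, 11 are cut vertices.
By contrast removing 2 leaves 1 component; it is not a cut vertex. No other vertex is a cut vertex either.

5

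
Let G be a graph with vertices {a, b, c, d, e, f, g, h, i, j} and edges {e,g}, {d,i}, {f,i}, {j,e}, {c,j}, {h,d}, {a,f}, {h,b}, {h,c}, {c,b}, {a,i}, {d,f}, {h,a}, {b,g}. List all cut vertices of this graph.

Removing h increases the component count from 1 to 2, so h is a cut vertex.
By contrast removing e leaves 1 component; it is not a cut vertex. No other vertex is a cut vertex either.

h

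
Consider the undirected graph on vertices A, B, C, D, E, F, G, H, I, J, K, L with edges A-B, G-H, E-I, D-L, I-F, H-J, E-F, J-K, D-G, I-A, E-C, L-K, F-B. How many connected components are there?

Starting from A we can reach A, B, C, E, F, I. That is one component of size 6.
Starting from D we can reach D, G, H, J, K, L. That is one component of size 6.
Total: 2 components.

2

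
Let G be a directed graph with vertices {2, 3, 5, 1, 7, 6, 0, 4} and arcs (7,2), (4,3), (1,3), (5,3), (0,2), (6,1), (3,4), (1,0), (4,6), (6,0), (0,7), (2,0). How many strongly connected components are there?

3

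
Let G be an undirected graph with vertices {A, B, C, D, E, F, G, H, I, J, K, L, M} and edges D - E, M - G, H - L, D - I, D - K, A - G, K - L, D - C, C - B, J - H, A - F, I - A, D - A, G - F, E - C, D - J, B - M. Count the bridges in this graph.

0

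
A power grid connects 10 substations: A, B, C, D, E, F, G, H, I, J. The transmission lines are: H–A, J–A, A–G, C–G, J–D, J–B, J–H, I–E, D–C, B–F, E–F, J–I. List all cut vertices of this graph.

J

Removing J increases the component count from 1 to 2, so J is a cut vertex.
By contrast removing B leaves 1 component; it is not a cut vertex. No other vertex is a cut vertex either.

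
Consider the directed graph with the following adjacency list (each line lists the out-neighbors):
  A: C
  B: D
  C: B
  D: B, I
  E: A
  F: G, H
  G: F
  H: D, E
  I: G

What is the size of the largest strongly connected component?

9

{A, B, C, D, E, F, G, H, I} are all mutually reachable — one SCC of size 9.
The largest has 9 vertices.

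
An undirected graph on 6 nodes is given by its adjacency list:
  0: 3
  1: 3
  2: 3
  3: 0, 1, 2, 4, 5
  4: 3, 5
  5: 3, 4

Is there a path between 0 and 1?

Yes

From 0 we can reach 0, 1, 2, 3, 4, 5, which includes 1.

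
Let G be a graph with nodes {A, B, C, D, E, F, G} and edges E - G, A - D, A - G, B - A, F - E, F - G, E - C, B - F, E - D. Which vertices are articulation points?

E

Removing E increases the component count from 1 to 2, so E is a cut vertex.
By contrast removing B leaves 1 component; it is not a cut vertex. No other vertex is a cut vertex either.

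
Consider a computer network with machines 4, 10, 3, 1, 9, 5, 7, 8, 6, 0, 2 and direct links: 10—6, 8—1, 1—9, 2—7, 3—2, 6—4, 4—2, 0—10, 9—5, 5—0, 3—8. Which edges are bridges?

The edges on the cycle 3-8-1-9-5-0-10-6-4-2-3 are not bridges since each lies on that cycle.
But removing 2—7 disconnects 2 from 7 — this is a bridge.

2-7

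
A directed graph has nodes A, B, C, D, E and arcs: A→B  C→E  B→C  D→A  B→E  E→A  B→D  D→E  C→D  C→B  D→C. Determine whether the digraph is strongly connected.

From A we can reach every vertex (A, B, C, D, E), and every vertex can reach A (A, B, C, D, E). So the whole graph is one strongly connected component.

Yes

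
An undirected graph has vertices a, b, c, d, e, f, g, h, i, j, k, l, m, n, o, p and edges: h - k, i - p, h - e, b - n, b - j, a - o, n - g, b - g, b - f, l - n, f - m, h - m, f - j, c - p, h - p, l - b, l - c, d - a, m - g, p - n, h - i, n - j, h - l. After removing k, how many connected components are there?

2

With k gone, the remaining components are: {a, d, o}; {b, c, e, f, g, h, i, j, l, m, n, p}.
That is 2 components.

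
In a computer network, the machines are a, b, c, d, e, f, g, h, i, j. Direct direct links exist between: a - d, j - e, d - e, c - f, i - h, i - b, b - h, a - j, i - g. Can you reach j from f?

No

The component containing f is {c, f}, and j is not in it.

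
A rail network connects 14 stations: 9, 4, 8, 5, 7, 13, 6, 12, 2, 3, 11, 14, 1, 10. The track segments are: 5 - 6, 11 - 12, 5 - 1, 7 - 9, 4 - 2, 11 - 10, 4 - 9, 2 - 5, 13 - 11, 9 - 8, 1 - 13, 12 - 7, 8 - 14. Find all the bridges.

10-11, 14-8, 5-6, 8-9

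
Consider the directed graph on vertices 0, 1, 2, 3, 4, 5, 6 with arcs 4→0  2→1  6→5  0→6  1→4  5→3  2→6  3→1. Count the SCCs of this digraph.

2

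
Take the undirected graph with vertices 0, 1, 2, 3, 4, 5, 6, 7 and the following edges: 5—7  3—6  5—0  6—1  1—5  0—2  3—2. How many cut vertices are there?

Removing 5 increases the component count from 2 to 3, so 5 is a cut vertex.
By contrast removing 0 leaves 2 components; it is not a cut vertex. No other vertex is a cut vertex either.

1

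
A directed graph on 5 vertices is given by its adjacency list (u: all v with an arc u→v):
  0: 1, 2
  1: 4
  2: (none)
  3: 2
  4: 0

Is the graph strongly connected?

No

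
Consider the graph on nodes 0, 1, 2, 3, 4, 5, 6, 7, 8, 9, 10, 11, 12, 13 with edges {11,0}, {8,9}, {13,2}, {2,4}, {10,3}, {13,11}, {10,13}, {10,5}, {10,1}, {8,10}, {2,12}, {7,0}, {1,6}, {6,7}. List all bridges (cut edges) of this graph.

The edges on the cycle 10-1-6-7-0-11-13-10 are not bridges since each lies on that cycle.
But removing 3—10 disconnects 3 from 10; removing 9—8 disconnects 9 from 8; removing 12—2 disconnects 12 from 2; removing 8—10 disconnects 8 from 10 — these are bridges.
In total 7 edges are bridges.

10-3, 10-5, 10-8, 12-2, 13-2, 2-4, 8-9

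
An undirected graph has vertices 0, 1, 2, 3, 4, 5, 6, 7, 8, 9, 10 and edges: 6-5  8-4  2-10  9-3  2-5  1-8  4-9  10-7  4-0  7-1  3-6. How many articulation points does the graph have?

1

Removing 4 increases the component count from 1 to 2, so 4 is a cut vertex.
By contrast removing 5 leaves 1 component; it is not a cut vertex. No other vertex is a cut vertex either.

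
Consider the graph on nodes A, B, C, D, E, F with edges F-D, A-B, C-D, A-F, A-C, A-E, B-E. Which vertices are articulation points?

A

Removing A increases the component count from 1 to 2, so A is a cut vertex.
By contrast removing D leaves 1 component; it is not a cut vertex. No other vertex is a cut vertex either.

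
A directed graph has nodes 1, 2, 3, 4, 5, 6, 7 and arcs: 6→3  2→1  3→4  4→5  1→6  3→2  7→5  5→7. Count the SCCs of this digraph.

{1, 2, 3, 6} are all mutually reachable — one SCC of size 4.
{5, 7} are all mutually reachable — one SCC of size 2.
{4} is an SCC by itself.
That gives 3 strongly connected components.

3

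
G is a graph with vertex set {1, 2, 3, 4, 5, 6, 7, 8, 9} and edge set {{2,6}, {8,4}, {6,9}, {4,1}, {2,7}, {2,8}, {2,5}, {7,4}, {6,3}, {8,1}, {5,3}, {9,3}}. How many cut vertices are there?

Removing 2 increases the component count from 1 to 2, so 2 is a cut vertex.
By contrast removing 3 leaves 1 component; it is not a cut vertex. No other vertex is a cut vertex either.

1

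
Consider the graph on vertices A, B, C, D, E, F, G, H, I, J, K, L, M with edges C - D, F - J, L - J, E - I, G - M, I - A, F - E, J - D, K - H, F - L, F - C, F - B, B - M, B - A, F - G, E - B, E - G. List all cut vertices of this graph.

Removing F increases the component count from 2 to 3, so F is a cut vertex.
By contrast removing E leaves 2 components; it is not a cut vertex. No other vertex is a cut vertex either.

F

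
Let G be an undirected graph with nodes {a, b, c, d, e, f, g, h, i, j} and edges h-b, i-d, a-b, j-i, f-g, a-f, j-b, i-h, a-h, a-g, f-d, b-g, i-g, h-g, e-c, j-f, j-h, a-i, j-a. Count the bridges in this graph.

The edges on the cycle j-a-i-d-f-j are not bridges since each lies on that cycle.
But removing e-c disconnects e from c — this is a bridge.

1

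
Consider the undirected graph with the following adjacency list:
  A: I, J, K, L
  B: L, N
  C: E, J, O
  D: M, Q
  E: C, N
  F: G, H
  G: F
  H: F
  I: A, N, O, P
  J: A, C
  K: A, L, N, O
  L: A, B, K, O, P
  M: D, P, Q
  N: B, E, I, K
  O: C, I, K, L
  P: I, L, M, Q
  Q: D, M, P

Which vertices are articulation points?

F, P

Removing F increases the component count from 2 to 3, so F is a cut vertex.
Removing P increases the component count from 2 to 3, so P is a cut vertex.
By contrast removing B leaves 2 components; it is not a cut vertex. No other vertex is a cut vertex either.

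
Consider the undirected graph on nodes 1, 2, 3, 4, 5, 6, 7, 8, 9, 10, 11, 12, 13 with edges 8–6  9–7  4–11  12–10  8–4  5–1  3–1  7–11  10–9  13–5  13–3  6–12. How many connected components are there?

3

2 is isolated — a component by itself.
Starting from 1 we can reach 1, 3, 5, 13. That is one component of size 4.
Starting from 4 we can reach 4, 6, 7, 8, 9, 10, 11, 12. That is one component of size 8.
Total: 3 components.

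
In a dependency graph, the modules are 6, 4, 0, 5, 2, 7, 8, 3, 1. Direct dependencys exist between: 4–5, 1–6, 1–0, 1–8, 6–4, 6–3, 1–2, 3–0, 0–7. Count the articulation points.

4

Removing 0 increases the component count from 1 to 2, so 0 is a cut vertex.
Removing 1 increases the component count from 1 to 3, so 1 is a cut vertex.
Removing 4 increases the component count from 1 to 2, so 4 is a cut vertex.
Likewise 6 is a cut vertex.
By contrast removing 3 leaves 1 component; it is not a cut vertex. No other vertex is a cut vertex either.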